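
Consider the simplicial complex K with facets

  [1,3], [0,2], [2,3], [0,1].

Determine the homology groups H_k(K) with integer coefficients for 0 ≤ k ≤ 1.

H_0 ≅ Z,  H_1 ≅ Z.

Take the total order 0 < 1 < 2 < 3 on the vertex set. Then K (dimension 1) consists of the simplices:

  0-simplices (4): [0], [1], [2], [3]
  1-simplices (4): [0,1], [0,2], [1,3], [2,3]

Hence C_0 ≅ Z^4, C_1 ≅ Z^4.

∂_1: C_1 → C_0 maps an edge to its endpoints' difference, ∂[p,q] = q − p.
As a 4×4 matrix over Z this has rank 3, with invariant factors (1,1,1).

Computing H_k = (kernel of ∂_k) / (image of ∂_{k+1}):

  H_0: rank C_0 − rank ∂_1 = 4 − 3 = 1, and the invariant factors of ∂_1 are all 1, so H_0 ≅ Z.
  H_1: rank ker ∂_1 − rank ∂_2 = (4 − 3) − 0 = 1, and there is no ∂_2, so H_1 ≅ Z.

As a check, the Euler characteristic is 4 − 4 = 0, which agrees with 1 − 1 = 0.
(K is a triangulation of the circle S^1.)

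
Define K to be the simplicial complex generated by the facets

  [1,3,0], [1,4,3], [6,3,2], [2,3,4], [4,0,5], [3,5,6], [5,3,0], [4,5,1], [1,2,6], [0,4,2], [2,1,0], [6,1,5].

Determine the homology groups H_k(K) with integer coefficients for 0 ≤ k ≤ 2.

H_0 = Z,  H_1 = Z/2,  H_2 = 0.

Order the vertices as 0 < 1 < 2 < 3 < 4 < 5 < 6. Listing each simplex with vertices in this order, K has dimension 2 with simplices:

  0-simplices (7): [0], [1], [2], [3], [4], [5], [6]
  1-simplices (18): [0,1], [0,2], [0,3], [0,4], [0,5], [1,2], [1,3], [1,4], [1,5], [1,6], [2,3], [2,4], [2,6], [3,4], [3,5], [3,6], [4,5], [5,6]
  2-simplices (12): [0,1,2], [0,1,3], [0,2,4], [0,3,5], [0,4,5], [1,2,6], [1,3,4], [1,4,5], [1,5,6], [2,3,4], [2,3,6], [3,5,6]

Hence C_0 ≅ Z^7, C_1 ≅ Z^18, C_2 ≅ Z^12.

Boundary ∂_1: C_1 → C_0 is given by ∂[p,q] = [q] − [p].
The 7×18 boundary matrix has rank 6 and Smith normal form diag(1,1,1,1,1,1).

The boundary map ∂_2: C_2 → C_1 sends each 2-simplex [p,q,r] to [q,r] − [p,r] + [p,q]. For instance
  ∂[1,5,6] = [5,6] − [1,6] + [1,5],
  ∂[3,5,6] = [5,6] − [3,6] + [3,5].
This gives a 18×12 integer matrix of rank 12; reducing to Smith normal form yields diagonal entries (1,1,1,1,1,1,1,1,1,1,1,2).

Reading off H_k = ker ∂_k / im ∂_{k+1}:

  H_0: rank C_0 − rank ∂_1 = 7 − 6 = 1, and the invariant factors of ∂_1 are all 1, so H_0 ≅ Z.
  H_1: rank ker ∂_1 − rank ∂_2 = (18 − 6) − 12 = 0, and ∂_2 has invariant factor 2 > 1, so H_1 ≅ Z/2.
  H_2: rank ker ∂_2 − rank ∂_3 = (12 − 12) − 0 = 0, and there is no ∂_3, so H_2 ≅ 0.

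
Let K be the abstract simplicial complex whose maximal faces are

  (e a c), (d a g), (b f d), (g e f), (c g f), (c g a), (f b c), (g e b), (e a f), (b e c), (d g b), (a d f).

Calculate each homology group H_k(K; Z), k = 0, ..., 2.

Take the total order a < b < c < d < e < f < g on the vertex set. Then K (dimension 2) consists of the simplices:

  0-simplices (7): a, b, c, d, e, f, g
  1-simplices (18): ac, ad, ae, af, ag, bc, bd, be, bf, bg, ce, cf, cg, df, dg, ef, eg, fg
  2-simplices (12): ace, acg, adf, adg, aef, bce, bcf, bdf, bdg, beg, cfg, efg

giving chain groups C_0 ≅ Z^7, C_1 ≅ Z^18, C_2 ≅ Z^12.

The boundary map ∂_1: C_1 → C_0 maps an edge to its endpoints' difference, ∂[p,q] = q − p. For instance
  ∂af = f − a.
As a 7×18 matrix over Z this has rank 6, with invariant factors (1,1,1,1,1,1).

Boundary ∂_2: C_2 → C_1 sends each 2-simplex [p,q,r] to [q,r] − [p,r] + [p,q]. For instance
  ∂efg = fg − eg + ef,
  ∂acg = cg − ag + ac.
The 18×12 boundary matrix has rank 12 and Smith normal form diag(1,1,1,1,1,1,1,1,1,1,1,2).

Reading off H_k = ker ∂_k / im ∂_{k+1}:

  H_0: rank C_0 − rank ∂_1 = 7 − 6 = 1, and the invariant factors of ∂_1 are all 1, so H_0 ≅ Z.
  H_1: rank ker ∂_1 − rank ∂_2 = (18 − 6) − 12 = 0, and ∂_2 has invariant factor 2 > 1, so H_1 ≅ Z/2Z.
  H_2: rank ker ∂_2 − rank ∂_3 = (12 − 12) − 0 = 0, and there is no ∂_3, so H_2 ≅ 0.

(K is a triangulation of the real projective plane RP^2.)

H_0 ≅ Z,  H_1 ≅ Z/2Z,  H_2 = 0.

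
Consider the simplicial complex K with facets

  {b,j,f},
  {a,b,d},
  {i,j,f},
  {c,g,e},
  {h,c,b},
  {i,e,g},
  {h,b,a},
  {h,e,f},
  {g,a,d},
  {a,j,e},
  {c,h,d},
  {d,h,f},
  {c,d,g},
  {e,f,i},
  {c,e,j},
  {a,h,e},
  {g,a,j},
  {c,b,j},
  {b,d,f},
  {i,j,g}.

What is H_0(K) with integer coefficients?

H_0 ≅ Z.

Fix the vertex order a < b < c < d < e < f < g < h < i < j and write every simplex with vertices in increasing order. Then dim K = 2 and the simplices of K are:

  0-simplices (10): a, b, c, d, e, f, g, h, i, j
  1-simplices (30): ab, ad, ae, ag, ah, aj, bc, bd, bf, bh, bj, cd, ce, cg, ch, cj, df, dg, dh, ef, eg, eh, ei, ej, fh, fi, fj, gi, gj, ij
  2-simplices (20): abd, abh, adg, aeh, aej, agj, bch, bcj, bdf, bfj, cdg, cdh, ceg, cej, dfh, efh, efi, egi, fij, gij

so the chain groups are C_0 ≅ Z^10, C_1 ≅ Z^30, C_2 ≅ Z^20.

Boundary ∂_1: C_1 → C_0 maps an edge to its endpoints' difference, ∂[p,q] = q − p. For instance
  ∂ab = b − a.
The resulting 10×30 matrix has rank 9, and its Smith normal form has invariant factors (1,1,1,1,1,1,1,1,1).

∂_2: C_2 → C_1 acts by ∂[p,q,r] = [q,r] − [p,r] + [p,q]. For instance
  ∂aeh = eh − ah + ae,
  ∂bch = ch − bh + bc.
As a 30×20 matrix over Z this has rank 20, with invariant factors (1,1,1,1,1,1,1,1,1,1,1,1,1,1,1,1,1,1,1,2).

Now H_k = ker ∂_k / im ∂_{k+1}, so:

  H_0: rank C_0 − rank ∂_1 = 10 − 9 = 1, and the invariant factors of ∂_1 are all 1, so H_0 ≅ Z.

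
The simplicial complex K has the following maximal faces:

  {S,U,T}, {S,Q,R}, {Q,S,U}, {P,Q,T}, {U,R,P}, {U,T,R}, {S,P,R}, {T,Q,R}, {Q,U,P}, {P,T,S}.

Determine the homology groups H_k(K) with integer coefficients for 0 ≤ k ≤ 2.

Take the total order P < Q < R < S < T < U on the vertex set. Then K (dimension 2) consists of the simplices:

  0-simplices (6): P, Q, R, S, T, U
  1-simplices (15): PQ, PR, PS, PT, PU, QR, QS, QT, QU, RS, RT, RU, ST, SU, TU
  2-simplices (10): PQT, PQU, PRS, PRU, PST, QRS, QRT, QSU, RTU, STU

giving chain groups C_0 ≅ Z^6, C_1 ≅ Z^15, C_2 ≅ Z^10.

∂_1: C_1 → C_0 is given by ∂[p,q] = [q] − [p].
The 6×15 boundary matrix has rank 5 and Smith normal form diag(1,1,1,1,1).

∂_2: C_2 → C_1 sends each 2-simplex [p,q,r] to [q,r] − [p,r] + [p,q]. For instance
  ∂QRS = RS − QS + QR,
  ∂PRS = RS − PS + PR.
The resulting 15×10 matrix has rank 10, and its Smith normal form has invariant factors (1,1,1,1,1,1,1,1,1,2).

Computing H_k = (kernel of ∂_k) / (image of ∂_{k+1}):

  H_0: rank C_0 − rank ∂_1 = 6 − 5 = 1, and the invariant factors of ∂_1 are all 1, so H_0 = Z.
  H_1: rank ker ∂_1 − rank ∂_2 = (15 − 5) − 10 = 0, and ∂_2 has invariant factor 2 > 1, so H_1 = Z/2.
  H_2: rank ker ∂_2 − rank ∂_3 = (10 − 10) − 0 = 0, and there is no ∂_3, so H_2 = 0.

As a check, the Euler characteristic is 6 − 15 + 10 = 1, which agrees with 1 − 0 + 0 = 1.

H_0 = Z,  H_1 = Z/2,  H_2 = 0.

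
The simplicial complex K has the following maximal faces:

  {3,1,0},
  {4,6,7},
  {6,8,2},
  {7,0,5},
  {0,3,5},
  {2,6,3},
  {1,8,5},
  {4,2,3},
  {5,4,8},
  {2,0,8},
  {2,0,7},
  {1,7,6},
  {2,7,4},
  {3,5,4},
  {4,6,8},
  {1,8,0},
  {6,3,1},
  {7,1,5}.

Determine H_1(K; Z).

H_1 ≅ Z ⊕ Z/2Z.

K has 9 vertices, 27 edges, 18 triangles.
rank ∂_1 = 8, rank ∂_2 = 18 ⇒ b_1 = 27 − 8 − 18 = 1; ∂_2 has invariant factor(s) [2] giving torsion. So H_1 ≅ Z ⊕ Z/2Z.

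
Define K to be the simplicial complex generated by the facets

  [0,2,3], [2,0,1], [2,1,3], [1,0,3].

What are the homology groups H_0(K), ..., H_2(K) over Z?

Take the total order 0 < 1 < 2 < 3 on the vertex set. Then K (dimension 2) consists of the simplices:

  0-simplices (4): [0], [1], [2], [3]
  1-simplices (6): [0,1], [0,2], [0,3], [1,2], [1,3], [2,3]
  2-simplices (4): [0,1,2], [0,1,3], [0,2,3], [1,2,3]

giving chain groups C_0 ≅ Z^4, C_1 ≅ Z^6, C_2 ≅ Z^4.

The boundary map ∂_1: C_1 → C_0 is given by ∂[p,q] = [q] − [p].
The resulting 4×6 matrix has rank 3, and its Smith normal form has invariant factors (1,1,1).

The boundary map ∂_2: C_2 → C_1 maps a triangle to the signed sum of its edges. For instance
  ∂[1,2,3] = [2,3] − [1,3] + [1,2],
  ∂[0,1,3] = [1,3] − [0,3] + [0,1].
This gives a 6×4 integer matrix of rank 3; reducing to Smith normal form yields diagonal entries (1,1,1).

Reading off H_k = ker ∂_k / im ∂_{k+1}:

  H_0: rank C_0 − rank ∂_1 = 4 − 3 = 1, and the invariant factors of ∂_1 are all 1, so H_0 = Z.
  H_1: rank ker ∂_1 − rank ∂_2 = (6 − 3) − 3 = 0, and the invariant factors of ∂_2 are all 1, so H_1 = 0.
  H_2: rank ker ∂_2 − rank ∂_3 = (4 − 3) − 0 = 1, and there is no ∂_3, so H_2 = Z.

As a check, the Euler characteristic is 4 − 6 + 4 = 2, which agrees with 1 − 0 + 1 = 2.

H_0 = Z,  H_1 = 0,  H_2 = Z.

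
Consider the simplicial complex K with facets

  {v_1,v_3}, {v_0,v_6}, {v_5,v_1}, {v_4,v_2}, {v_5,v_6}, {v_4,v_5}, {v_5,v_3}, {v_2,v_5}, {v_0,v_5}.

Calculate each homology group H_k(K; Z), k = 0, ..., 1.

H_0 ≅ Z,  H_1 ≅ Z^3.

Take the total order v_0 < v_1 < v_2 < v_3 < v_4 < v_5 < v_6 on the vertex set. Then K (dimension 1) consists of the simplices:

  0-simplices (7): [v_0], [v_1], [v_2], [v_3], [v_4], [v_5], [v_6]
  1-simplices (9): [v_0,v_5], [v_0,v_6], [v_1,v_3], [v_1,v_5], [v_2,v_4], [v_2,v_5], [v_3,v_5], [v_4,v_5], [v_5,v_6]

Hence C_0 ≅ Z^7, C_1 ≅ Z^9.

The boundary map ∂_1: C_1 → C_0 sends each edge [p,q] (with p < q) to q − p.
This gives a 7×9 integer matrix of rank 6; reducing to Smith normal form yields diagonal entries (1,1,1,1,1,1).

Reading off H_k = ker ∂_k / im ∂_{k+1}:

  H_0: rank C_0 − rank ∂_1 = 7 − 6 = 1, and the invariant factors of ∂_1 are all 1, so H_0 ≅ Z.
  H_1: rank ker ∂_1 − rank ∂_2 = (9 − 6) − 0 = 3, and there is no ∂_2, so H_1 ≅ Z^3.

As a check, the Euler characteristic is 7 − 9 = -2, which agrees with 1 − 3 = -2.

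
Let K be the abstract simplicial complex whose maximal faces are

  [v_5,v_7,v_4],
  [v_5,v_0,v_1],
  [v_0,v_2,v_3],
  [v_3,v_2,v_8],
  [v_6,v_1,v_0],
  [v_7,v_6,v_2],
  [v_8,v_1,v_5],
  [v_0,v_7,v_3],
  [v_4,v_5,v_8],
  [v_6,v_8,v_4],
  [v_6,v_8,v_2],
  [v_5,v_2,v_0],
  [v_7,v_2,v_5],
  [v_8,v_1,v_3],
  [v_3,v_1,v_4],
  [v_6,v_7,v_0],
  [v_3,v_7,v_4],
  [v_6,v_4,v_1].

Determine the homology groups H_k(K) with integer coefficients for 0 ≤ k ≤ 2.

H_0 ≅ Z,  H_1 ≅ Z ⊕ Z_2,  H_2 = 0.

We work with the vertex ordering v_0 < v_1 < v_2 < v_3 < v_4 < v_5 < v_6 < v_7 < v_8. The simplices of K, each written with vertices in increasing order, are:

  0-simplices (9): [v_0], [v_1], [v_2], [v_3], [v_4], [v_5], [v_6], [v_7], [v_8]
  1-simplices (27): (27 of them)
  2-simplices (18): (18 of them)

so the chain groups are C_0 ≅ Z^9, C_1 ≅ Z^27, C_2 ≅ Z^18.

Boundary ∂_1: C_1 → C_0 is given by ∂[p,q] = [q] − [p]. For instance
  ∂[v_2,v_8] = [v_8] − [v_2].
This gives a 9×27 integer matrix of rank 8; reducing to Smith normal form yields diagonal entries (1,1,1,1,1,1,1,1).

The boundary map ∂_2: C_2 → C_1 maps a triangle to the signed sum of its edges. For instance
  ∂[v_2,v_5,v_7] = [v_5,v_7] − [v_2,v_7] + [v_2,v_5],
  ∂[v_2,v_6,v_7] = [v_6,v_7] − [v_2,v_7] + [v_2,v_6].
This gives a 27×18 integer matrix of rank 18; reducing to Smith normal form yields diagonal entries (1,1,1,1,1,1,1,1,1,1,1,1,1,1,1,1,1,2).

Now H_k = ker ∂_k / im ∂_{k+1}, so:

  H_0: rank C_0 − rank ∂_1 = 9 − 8 = 1, and the invariant factors of ∂_1 are all 1, so H_0 = Z.
  H_1: rank ker ∂_1 − rank ∂_2 = (27 − 8) − 18 = 1, and ∂_2 has invariant factor 2 > 1, so H_1 = Z ⊕ Z_2.
  H_2: rank ker ∂_2 − rank ∂_3 = (18 − 18) − 0 = 0, and there is no ∂_3, so H_2 = 0.

As a check, the Euler characteristic is 9 − 27 + 18 = 0, which agrees with 1 − 1 + 0 = 0.
(K is a triangulation of the Klein bottle.)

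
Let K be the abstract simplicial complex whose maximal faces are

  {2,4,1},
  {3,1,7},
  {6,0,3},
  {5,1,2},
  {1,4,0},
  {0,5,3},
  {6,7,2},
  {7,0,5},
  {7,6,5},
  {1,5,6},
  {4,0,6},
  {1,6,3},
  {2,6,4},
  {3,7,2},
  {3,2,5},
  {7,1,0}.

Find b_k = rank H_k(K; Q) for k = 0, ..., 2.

b_0 = 1, b_1 = 2, b_2 = 1.

Take the total order 0 < 1 < 2 < 3 < 4 < 5 < 6 < 7 on the vertex set. Then K (dimension 2) consists of the simplices:

  0-simplices (8): [0], [1], [2], [3], [4], [5], [6], [7]
  1-simplices (24): (24 of them)
  2-simplices (16): [0,1,4], [0,1,7], [0,3,5], [0,3,6], [0,4,6], [0,5,7], [1,2,4], [1,2,5], [1,3,6], [1,3,7], [1,5,6], [2,3,5], [2,3,7], [2,4,6], [2,6,7], [5,6,7]

giving chain groups C_0 ≅ Z^8, C_1 ≅ Z^24, C_2 ≅ Z^16.

Boundary ∂_1: C_1 → C_0 sends each edge [p,q] (with p < q) to q − p.
The resulting 8×24 matrix has rank 7, and its Smith normal form has invariant factors (1,1,1,1,1,1,1).

Boundary ∂_2: C_2 → C_1 sends each 2-simplex [p,q,r] to [q,r] − [p,r] + [p,q]. For instance
  ∂[0,5,7] = [5,7] − [0,7] + [0,5],
  ∂[2,6,7] = [6,7] − [2,7] + [2,6].
This gives a 24×16 integer matrix of rank 15; reducing to Smith normal form yields diagonal entries (1,1,1,1,1,1,1,1,1,1,1,1,1,1,1).

Computing H_k = (kernel of ∂_k) / (image of ∂_{k+1}):

  H_0: rank C_0 − rank ∂_1 = 8 − 7 = 1, and the invariant factors of ∂_1 are all 1, so H_0 = Z.
  H_1: rank ker ∂_1 − rank ∂_2 = (24 − 7) − 15 = 2, and the invariant factors of ∂_2 are all 1, so H_1 = Z^2.
  H_2: rank ker ∂_2 − rank ∂_3 = (16 − 15) − 0 = 1, and there is no ∂_3, so H_2 = Z.

(K is a triangulation of the torus T^2.)

Hence the Betti numbers are b_0 = 1, b_1 = 2, b_2 = 1.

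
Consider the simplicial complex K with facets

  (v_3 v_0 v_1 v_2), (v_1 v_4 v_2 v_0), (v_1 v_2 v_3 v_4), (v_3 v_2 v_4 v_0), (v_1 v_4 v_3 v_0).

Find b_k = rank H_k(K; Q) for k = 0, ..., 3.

Order the vertices as v_0 < v_1 < v_2 < v_3 < v_4. Listing each simplex with vertices in this order, K has dimension 3 with simplices:

  0-simplices (5): [v_0], [v_1], [v_2], [v_3], [v_4]
  1-simplices (10): [v_0,v_1], [v_0,v_2], [v_0,v_3], [v_0,v_4], [v_1,v_2], [v_1,v_3], [v_1,v_4], [v_2,v_3], [v_2,v_4], [v_3,v_4]
  2-simplices (10): [v_0,v_1,v_2], [v_0,v_1,v_3], [v_0,v_1,v_4], [v_0,v_2,v_3], [v_0,v_2,v_4], [v_0,v_3,v_4], [v_1,v_2,v_3], [v_1,v_2,v_4], [v_1,v_3,v_4], [v_2,v_3,v_4]
  3-simplices (5): [v_0,v_1,v_2,v_3], [v_0,v_1,v_2,v_4], [v_0,v_1,v_3,v_4], [v_0,v_2,v_3,v_4], [v_1,v_2,v_3,v_4]

so the chain groups are C_0 ≅ Z^5, C_1 ≅ Z^10, C_2 ≅ Z^10, C_3 ≅ Z^5.

Boundary ∂_1: C_1 → C_0 maps an edge to its endpoints' difference, ∂[p,q] = q − p.
The 5×10 boundary matrix has rank 4 and Smith normal form diag(1,1,1,1).

Boundary ∂_2: C_2 → C_1 sends each 2-simplex [p,q,r] to [q,r] − [p,r] + [p,q]. For instance
  ∂[v_1,v_2,v_4] = [v_2,v_4] − [v_1,v_4] + [v_1,v_2],
  ∂[v_0,v_2,v_3] = [v_2,v_3] − [v_0,v_3] + [v_0,v_2].
The 10×10 boundary matrix has rank 6 and Smith normal form diag(1,1,1,1,1,1).

∂_3: C_3 → C_2 sends each 3-simplex σ to the alternating sum Σ_i (−1)^i (σ with its i-th vertex removed). For instance
  ∂[v_0,v_1,v_3,v_4] = [v_1,v_3,v_4] − [v_0,v_3,v_4] + [v_0,v_1,v_4] − [v_0,v_1,v_3],
  ∂[v_0,v_2,v_3,v_4] = [v_2,v_3,v_4] − [v_0,v_3,v_4] + [v_0,v_2,v_4] − [v_0,v_2,v_3].
This gives a 10×5 integer matrix of rank 4; reducing to Smith normal form yields diagonal entries (1,1,1,1).

Reading off H_k = ker ∂_k / im ∂_{k+1}:

  H_0: rank C_0 − rank ∂_1 = 5 − 4 = 1, and the invariant factors of ∂_1 are all 1, so H_0 = Z.
  H_1: rank ker ∂_1 − rank ∂_2 = (10 − 4) − 6 = 0, and the invariant factors of ∂_2 are all 1, so H_1 = 0.
  H_2: rank ker ∂_2 − rank ∂_3 = (10 − 6) − 4 = 0, and the invariant factors of ∂_3 are all 1, so H_2 = 0.
  H_3: rank ker ∂_3 − rank ∂_4 = (5 − 4) − 0 = 1, and there is no ∂_4, so H_3 = Z.

Hence the Betti numbers are b_0 = 1, b_1 = 0, b_2 = 0, b_3 = 1.

b_0 = 1, b_1 = 0, b_2 = 0, b_3 = 1.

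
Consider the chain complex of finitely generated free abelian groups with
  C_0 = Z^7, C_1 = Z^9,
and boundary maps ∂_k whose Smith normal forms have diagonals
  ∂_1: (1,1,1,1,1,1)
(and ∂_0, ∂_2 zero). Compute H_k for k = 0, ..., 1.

H_0 ≅ Z,  H_1 ≅ Z^3.

H_0: b_0 = 7 − 0 − 6 = 1; torsion from ∂_1 factors > 1: none. So H_0 ≅ Z.
H_1: b_1 = 9 − 6 − 0 = 3; torsion from ∂_2 factors > 1: none. So H_1 ≅ Z^3.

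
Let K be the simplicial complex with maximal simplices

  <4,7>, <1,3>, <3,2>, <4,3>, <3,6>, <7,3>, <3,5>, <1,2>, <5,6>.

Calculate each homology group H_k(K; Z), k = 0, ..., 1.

H_0 = Z,  H_1 = Z^3.

Fix the vertex order 1 < 2 < 3 < 4 < 5 < 6 < 7 and write every simplex with vertices in increasing order. Then dim K = 1 and the simplices of K are:

  0-simplices (7): [1], [2], [3], [4], [5], [6], [7]
  1-simplices (9): [1,2], [1,3], [2,3], [3,4], [3,5], [3,6], [3,7], [4,7], [5,6]

Hence C_0 ≅ Z^7, C_1 ≅ Z^9.

The boundary map ∂_1: C_1 → C_0 sends each edge [p,q] (with p < q) to q − p. For instance
  ∂[1,3] = [3] − [1].
As a 7×9 matrix over Z this has rank 6, with invariant factors (1,1,1,1,1,1).

Computing H_k = (kernel of ∂_k) / (image of ∂_{k+1}):

  H_0: rank C_0 − rank ∂_1 = 7 − 6 = 1, and the invariant factors of ∂_1 are all 1, so H_0 = Z.
  H_1: rank ker ∂_1 − rank ∂_2 = (9 − 6) − 0 = 3, and there is no ∂_2, so H_1 = Z^3.

(K is a triangulation of a wedge of 3 circles.)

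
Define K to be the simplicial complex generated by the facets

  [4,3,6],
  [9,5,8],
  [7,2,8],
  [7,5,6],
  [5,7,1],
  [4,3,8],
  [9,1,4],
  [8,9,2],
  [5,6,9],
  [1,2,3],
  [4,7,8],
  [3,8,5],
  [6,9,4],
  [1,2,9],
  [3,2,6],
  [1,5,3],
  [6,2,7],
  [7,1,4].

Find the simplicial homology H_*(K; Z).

H_0 ≅ Z,  H_1 ≅ Z^2,  H_2 ≅ Z.

We work with the vertex ordering 1 < 2 < 3 < 4 < 5 < 6 < 7 < 8 < 9. The simplices of K, each written with vertices in increasing order, are:

  0-simplices (9): [1], [2], [3], [4], [5], [6], [7], [8], [9]
  1-simplices (27): (27 of them)
  2-simplices (18): [1,2,3], [1,2,9], [1,3,5], [1,4,7], [1,4,9], [1,5,7], [2,3,6], [2,6,7], [2,7,8], [2,8,9], [3,4,6], [3,4,8], [3,5,8], [4,6,9], [4,7,8], [5,6,7], [5,6,9], [5,8,9]

so the chain groups are C_0 ≅ Z^9, C_1 ≅ Z^27, C_2 ≅ Z^18.

Boundary ∂_1: C_1 → C_0 is given by ∂[p,q] = [q] − [p].
The 9×27 boundary matrix has rank 8 and Smith normal form diag(1,1,1,1,1,1,1,1).

The boundary map ∂_2: C_2 → C_1 acts by ∂[p,q,r] = [q,r] − [p,r] + [p,q]. For instance
  ∂[1,4,7] = [4,7] − [1,7] + [1,4],
  ∂[4,6,9] = [6,9] − [4,9] + [4,6].
The 27×18 boundary matrix has rank 17 and Smith normal form diag(1,1,1,1,1,1,1,1,1,1,1,1,1,1,1,1,1).

Computing H_k = (kernel of ∂_k) / (image of ∂_{k+1}):

  H_0: rank C_0 − rank ∂_1 = 9 − 8 = 1, and the invariant factors of ∂_1 are all 1, so H_0 = Z.
  H_1: rank ker ∂_1 − rank ∂_2 = (27 − 8) − 17 = 2, and the invariant factors of ∂_2 are all 1, so H_1 = Z^2.
  H_2: rank ker ∂_2 − rank ∂_3 = (18 − 17) − 0 = 1, and there is no ∂_3, so H_2 = Z.

As a check, the Euler characteristic is 9 − 27 + 18 = 0, which agrees with 1 − 2 + 1 = 0.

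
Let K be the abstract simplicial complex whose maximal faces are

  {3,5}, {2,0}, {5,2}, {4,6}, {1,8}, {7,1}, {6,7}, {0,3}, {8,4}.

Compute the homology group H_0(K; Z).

H_0 ≅ Z^2.

We work with the vertex ordering 0 < 1 < 2 < 3 < 4 < 5 < 6 < 7 < 8. The simplices of K, each written with vertices in increasing order, are:

  0-simplices (9): [0], [1], [2], [3], [4], [5], [6], [7], [8]
  1-simplices (9): [0,2], [0,3], [1,7], [1,8], [2,5], [3,5], [4,6], [4,8], [6,7]

so the chain groups are C_0 ≅ Z^9, C_1 ≅ Z^9.

Boundary ∂_1: C_1 → C_0 maps an edge to its endpoints' difference, ∂[p,q] = q − p. For instance
  ∂[3,5] = [5] − [3].
The resulting 9×9 matrix has rank 7, and its Smith normal form has invariant factors (1,1,1,1,1,1,1).

From H_k ≅ ker(∂_k) / im(∂_{k+1}) we obtain:

  H_0: rank C_0 − rank ∂_1 = 9 − 7 = 2, and the invariant factors of ∂_1 are all 1, so H_0 = Z^2.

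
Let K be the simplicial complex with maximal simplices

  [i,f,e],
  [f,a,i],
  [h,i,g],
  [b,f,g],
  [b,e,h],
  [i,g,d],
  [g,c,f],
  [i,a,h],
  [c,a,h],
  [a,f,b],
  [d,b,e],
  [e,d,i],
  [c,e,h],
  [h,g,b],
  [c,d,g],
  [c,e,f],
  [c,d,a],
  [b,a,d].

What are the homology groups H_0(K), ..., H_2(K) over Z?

Take the total order a < b < c < d < e < f < g < h < i on the vertex set. Then K (dimension 2) consists of the simplices:

  0-simplices (9): a, b, c, d, e, f, g, h, i
  1-simplices (27): ab, ac, ad, af, ah, ai, bd, be, bf, bg, bh, cd, ce, cf, cg, ch, de, dg, di, ef, eh, ei, fg, fi, gh, gi, hi
  2-simplices (18): abd, abf, acd, ach, afi, ahi, bde, beh, bfg, bgh, cdg, cef, ceh, cfg, dei, dgi, efi, ghi

so the chain groups are C_0 ≅ Z^9, C_1 ≅ Z^27, C_2 ≅ Z^18.

The boundary map ∂_1: C_1 → C_0 maps an edge to its endpoints' difference, ∂[p,q] = q − p.
As a 9×27 matrix over Z this has rank 8, with invariant factors (1,1,1,1,1,1,1,1).

∂_2: C_2 → C_1 maps a triangle to the signed sum of its edges. For instance
  ∂cdg = dg − cg + cd,
  ∂ahi = hi − ai + ah.
This gives a 27×18 integer matrix of rank 17; reducing to Smith normal form yields diagonal entries (1,1,1,1,1,1,1,1,1,1,1,1,1,1,1,1,1).

From H_k ≅ ker(∂_k) / im(∂_{k+1}) we obtain:

  H_0: rank C_0 − rank ∂_1 = 9 − 8 = 1, and the invariant factors of ∂_1 are all 1, so H_0 ≅ Z.
  H_1: rank ker ∂_1 − rank ∂_2 = (27 − 8) − 17 = 2, and the invariant factors of ∂_2 are all 1, so H_1 ≅ Z^2.
  H_2: rank ker ∂_2 − rank ∂_3 = (18 − 17) − 0 = 1, and there is no ∂_3, so H_2 ≅ Z.

As a check, the Euler characteristic is 9 − 27 + 18 = 0, which agrees with 1 − 2 + 1 = 0.

H_0 ≅ Z,  H_1 ≅ Z^2,  H_2 ≅ Z.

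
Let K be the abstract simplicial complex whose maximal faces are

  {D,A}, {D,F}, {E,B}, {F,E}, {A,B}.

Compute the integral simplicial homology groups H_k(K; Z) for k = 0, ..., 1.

H_0 ≅ Z,  H_1 ≅ Z.

Take the total order A < B < D < E < F on the vertex set. Then K (dimension 1) consists of the simplices:

  0-simplices (5): A, B, D, E, F
  1-simplices (5): AB, AD, BE, DF, EF

Hence C_0 ≅ Z^5, C_1 ≅ Z^5.

The boundary map ∂_1: C_1 → C_0 maps an edge to its endpoints' difference, ∂[p,q] = q − p. For instance
  ∂EF = F − E.
As a 5×5 matrix over Z this has rank 4, with invariant factors (1,1,1,1).

Reading off H_k = ker ∂_k / im ∂_{k+1}:

  H_0: rank C_0 − rank ∂_1 = 5 − 4 = 1, and the invariant factors of ∂_1 are all 1, so H_0 = Z.
  H_1: rank ker ∂_1 − rank ∂_2 = (5 − 4) − 0 = 1, and there is no ∂_2, so H_1 = Z.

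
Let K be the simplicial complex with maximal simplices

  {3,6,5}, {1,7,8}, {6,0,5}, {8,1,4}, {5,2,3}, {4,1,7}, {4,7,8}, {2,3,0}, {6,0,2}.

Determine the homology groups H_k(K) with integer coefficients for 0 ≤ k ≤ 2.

Order the vertices as 0 < 1 < 2 < 3 < 4 < 5 < 6 < 7 < 8. Listing each simplex with vertices in this order, K has dimension 2 with simplices:

  0-simplices (9): [0], [1], [2], [3], [4], [5], [6], [7], [8]
  1-simplices (16): [0,2], [0,3], [0,5], [0,6], [1,4], [1,7], [1,8], [2,3], [2,5], [2,6], [3,5], [3,6], [4,7], [4,8], [5,6], [7,8]
  2-simplices (9): [0,2,3], [0,2,6], [0,5,6], [1,4,7], [1,4,8], [1,7,8], [2,3,5], [3,5,6], [4,7,8]

giving chain groups C_0 ≅ Z^9, C_1 ≅ Z^16, C_2 ≅ Z^9.

∂_1: C_1 → C_0 is given by ∂[p,q] = [q] − [p]. For instance
  ∂[0,2] = [2] − [0].
As a 9×16 matrix over Z this has rank 7, with invariant factors (1,1,1,1,1,1,1).

The boundary map ∂_2: C_2 → C_1 acts by ∂[p,q,r] = [q,r] − [p,r] + [p,q]. For instance
  ∂[0,2,6] = [2,6] − [0,6] + [0,2],
  ∂[2,3,5] = [3,5] − [2,5] + [2,3].
This gives a 16×9 integer matrix of rank 8; reducing to Smith normal form yields diagonal entries (1,1,1,1,1,1,1,1).

Reading off H_k = ker ∂_k / im ∂_{k+1}:

  H_0: rank C_0 − rank ∂_1 = 9 − 7 = 2, and the invariant factors of ∂_1 are all 1, so H_0 ≅ Z^2.
  H_1: rank ker ∂_1 − rank ∂_2 = (16 − 7) − 8 = 1, and the invariant factors of ∂_2 are all 1, so H_1 ≅ Z.
  H_2: rank ker ∂_2 − rank ∂_3 = (9 − 8) − 0 = 1, and there is no ∂_3, so H_2 ≅ Z.

(K is a triangulation of the disjoint union of the Möbius band and the 2-sphere S^2.)

H_0 ≅ Z^2,  H_1 ≅ Z,  H_2 ≅ Z.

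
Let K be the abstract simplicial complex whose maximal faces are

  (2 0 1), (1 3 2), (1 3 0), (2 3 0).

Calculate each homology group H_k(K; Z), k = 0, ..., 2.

H_0 = Z,  H_1 = 0,  H_2 = Z.

Fix the vertex order 0 < 1 < 2 < 3 and write every simplex with vertices in increasing order. Then dim K = 2 and the simplices of K are:

  0-simplices (4): [0], [1], [2], [3]
  1-simplices (6): [0,1], [0,2], [0,3], [1,2], [1,3], [2,3]
  2-simplices (4): [0,1,2], [0,1,3], [0,2,3], [1,2,3]

Hence C_0 ≅ Z^4, C_1 ≅ Z^6, C_2 ≅ Z^4.

∂_1: C_1 → C_0 is given by ∂[p,q] = [q] − [p]. For instance
  ∂[0,1] = [1] − [0].
As a 4×6 matrix over Z this has rank 3, with invariant factors (1,1,1).

The boundary map ∂_2: C_2 → C_1 sends each 2-simplex [p,q,r] to [q,r] − [p,r] + [p,q]. For instance
  ∂[0,2,3] = [2,3] − [0,3] + [0,2],
  ∂[0,1,2] = [1,2] − [0,2] + [0,1].
The 6×4 boundary matrix has rank 3 and Smith normal form diag(1,1,1).

Computing H_k = (kernel of ∂_k) / (image of ∂_{k+1}):

  H_0: rank C_0 − rank ∂_1 = 4 − 3 = 1, and the invariant factors of ∂_1 are all 1, so H_0 = Z.
  H_1: rank ker ∂_1 − rank ∂_2 = (6 − 3) − 3 = 0, and the invariant factors of ∂_2 are all 1, so H_1 = 0.
  H_2: rank ker ∂_2 − rank ∂_3 = (4 − 3) − 0 = 1, and there is no ∂_3, so H_2 = Z.

(K is a triangulation of the 2-sphere S^2.)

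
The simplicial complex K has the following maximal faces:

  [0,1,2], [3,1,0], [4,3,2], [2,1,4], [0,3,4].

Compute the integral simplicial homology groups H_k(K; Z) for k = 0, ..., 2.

K has 5 vertices, 10 edges, 5 triangles.
rank ∂_0 = 0, rank ∂_1 = 4 ⇒ b_0 = 5 − 0 − 4 = 1; all invariant factors of ∂_1 are 1 so no torsion. So H_0 ≅ Z.
rank ∂_1 = 4, rank ∂_2 = 5 ⇒ b_1 = 10 − 4 − 5 = 1; all invariant factors of ∂_2 are 1 so no torsion. So H_1 ≅ Z.
rank ∂_2 = 5, rank ∂_3 = 0 ⇒ b_2 = 5 − 5 − 0 = 0. So H_2 ≅ 0.

H_0 = Z,  H_1 = Z,  H_2 = 0.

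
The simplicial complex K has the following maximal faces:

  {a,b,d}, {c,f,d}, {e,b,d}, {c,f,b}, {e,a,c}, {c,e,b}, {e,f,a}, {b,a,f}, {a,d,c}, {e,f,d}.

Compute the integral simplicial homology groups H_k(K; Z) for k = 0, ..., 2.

We work with the vertex ordering a < b < c < d < e < f. The simplices of K, each written with vertices in increasing order, are:

  0-simplices (6): a, b, c, d, e, f
  1-simplices (15): ab, ac, ad, ae, af, bc, bd, be, bf, cd, ce, cf, de, df, ef
  2-simplices (10): abd, abf, acd, ace, aef, bce, bcf, bde, cdf, def

giving chain groups C_0 ≅ Z^6, C_1 ≅ Z^15, C_2 ≅ Z^10.

∂_1: C_1 → C_0 maps an edge to its endpoints' difference, ∂[p,q] = q − p. For instance
  ∂ce = e − c.
The 6×15 boundary matrix has rank 5 and Smith normal form diag(1,1,1,1,1).

The boundary map ∂_2: C_2 → C_1 sends each 2-simplex [p,q,r] to [q,r] − [p,r] + [p,q]. For instance
  ∂bce = ce − be + bc,
  ∂bcf = cf − bf + bc.
The resulting 15×10 matrix has rank 10, and its Smith normal form has invariant factors (1,1,1,1,1,1,1,1,1,2).

Reading off H_k = ker ∂_k / im ∂_{k+1}:

  H_0: rank C_0 − rank ∂_1 = 6 − 5 = 1, and the invariant factors of ∂_1 are all 1, so H_0 ≅ Z.
  H_1: rank ker ∂_1 − rank ∂_2 = (15 − 5) − 10 = 0, and ∂_2 has invariant factor 2 > 1, so H_1 ≅ Z/2Z.
  H_2: rank ker ∂_2 − rank ∂_3 = (10 − 10) − 0 = 0, and there is no ∂_3, so H_2 ≅ 0.

H_0 = Z,  H_1 = Z/2Z,  H_2 = 0.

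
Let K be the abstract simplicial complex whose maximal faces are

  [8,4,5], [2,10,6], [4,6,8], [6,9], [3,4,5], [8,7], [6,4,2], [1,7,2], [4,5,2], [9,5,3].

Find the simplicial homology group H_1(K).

We work with the vertex ordering 1 < 2 < 3 < 4 < 5 < 6 < 7 < 8 < 9 < 10. The simplices of K, each written with vertices in increasing order, are:

  0-simplices (10): [1], [2], [3], [4], [5], [6], [7], [8], [9], [10]
  1-simplices (19): [1,2], [1,7], [2,4], [2,5], [2,6], [2,7], [2,10], [3,4], [3,5], [3,9], [4,5], [4,6], [4,8], [5,8], [5,9], [6,8], [6,9], [6,10], [7,8]
  2-simplices (8): [1,2,7], [2,4,5], [2,4,6], [2,6,10], [3,4,5], [3,5,9], [4,5,8], [4,6,8]

Hence C_0 ≅ Z^10, C_1 ≅ Z^19, C_2 ≅ Z^8.

Boundary ∂_1: C_1 → C_0 maps an edge to its endpoints' difference, ∂[p,q] = q − p. For instance
  ∂[2,6] = [6] − [2].
This gives a 10×19 integer matrix of rank 9; reducing to Smith normal form yields diagonal entries (1,1,1,1,1,1,1,1,1).

The boundary map ∂_2: C_2 → C_1 maps a triangle to the signed sum of its edges. For instance
  ∂[3,5,9] = [5,9] − [3,9] + [3,5],
  ∂[2,4,6] = [4,6] − [2,6] + [2,4].
The 19×8 boundary matrix has rank 8 and Smith normal form diag(1,1,1,1,1,1,1,1).

Now H_k = ker ∂_k / im ∂_{k+1}, so:

  H_1: rank ker ∂_1 − rank ∂_2 = (19 − 9) − 8 = 2, and the invariant factors of ∂_2 are all 1, so H_1 ≅ Z^2.

H_1 ≅ Z^2.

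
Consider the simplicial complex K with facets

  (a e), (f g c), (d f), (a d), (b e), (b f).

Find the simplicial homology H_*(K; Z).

We work with the vertex ordering a < b < c < d < e < f < g. The simplices of K, each written with vertices in increasing order, are:

  0-simplices (7): a, b, c, d, e, f, g
  1-simplices (8): ad, ae, be, bf, cf, cg, df, fg
  2-simplices (1): cfg

giving chain groups C_0 ≅ Z^7, C_1 ≅ Z^8, C_2 ≅ Z^1.

The boundary map ∂_1: C_1 → C_0 sends each edge [p,q] (with p < q) to q − p.
The 7×8 boundary matrix has rank 6 and Smith normal form diag(1,1,1,1,1,1).

The boundary map ∂_2: C_2 → C_1 acts by ∂[p,q,r] = [q,r] − [p,r] + [p,q]. For instance
  ∂cfg = fg − cg + cf.
As a 8×1 matrix over Z this has rank 1, with invariant factors (1).

From H_k ≅ ker(∂_k) / im(∂_{k+1}) we obtain:

  H_0: rank C_0 − rank ∂_1 = 7 − 6 = 1, and the invariant factors of ∂_1 are all 1, so H_0 ≅ Z.
  H_1: rank ker ∂_1 − rank ∂_2 = (8 − 6) − 1 = 1, and the invariant factors of ∂_2 are all 1, so H_1 ≅ Z.
  H_2: rank ker ∂_2 − rank ∂_3 = (1 − 1) − 0 = 0, and there is no ∂_3, so H_2 ≅ 0.

As a check, the Euler characteristic is 7 − 8 + 1 = 0, which agrees with 1 − 1 + 0 = 0.

H_0 = Z,  H_1 = Z,  H_2 = 0.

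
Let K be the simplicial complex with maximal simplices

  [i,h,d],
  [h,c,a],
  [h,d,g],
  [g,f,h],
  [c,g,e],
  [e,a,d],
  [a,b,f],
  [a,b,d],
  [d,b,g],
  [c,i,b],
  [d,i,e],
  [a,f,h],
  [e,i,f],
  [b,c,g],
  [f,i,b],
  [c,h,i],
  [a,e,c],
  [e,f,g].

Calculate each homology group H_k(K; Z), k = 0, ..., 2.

H_0 = Z,  H_1 = Z^2,  H_2 = Z.

K has 9 vertices, 27 edges, 18 triangles.
rank ∂_0 = 0, rank ∂_1 = 8 ⇒ b_0 = 9 − 0 − 8 = 1; all invariant factors of ∂_1 are 1 so no torsion. So H_0 ≅ Z.
rank ∂_1 = 8, rank ∂_2 = 17 ⇒ b_1 = 27 − 8 − 17 = 2; all invariant factors of ∂_2 are 1 so no torsion. So H_1 ≅ Z^2.
rank ∂_2 = 17, rank ∂_3 = 0 ⇒ b_2 = 18 − 17 − 0 = 1. So H_2 ≅ Z.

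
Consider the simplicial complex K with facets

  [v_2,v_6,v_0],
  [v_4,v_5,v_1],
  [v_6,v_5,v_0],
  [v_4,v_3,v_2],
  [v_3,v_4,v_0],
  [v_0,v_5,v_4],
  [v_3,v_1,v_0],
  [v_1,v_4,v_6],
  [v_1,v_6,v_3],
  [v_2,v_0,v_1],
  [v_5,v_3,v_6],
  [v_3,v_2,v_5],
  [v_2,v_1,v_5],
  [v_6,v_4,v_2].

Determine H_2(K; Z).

H_2 ≅ Z.

Order the vertices as v_0 < v_1 < v_2 < v_3 < v_4 < v_5 < v_6. Listing each simplex with vertices in this order, K has dimension 2 with simplices:

  0-simplices (7): [v_0], [v_1], [v_2], [v_3], [v_4], [v_5], [v_6]
  1-simplices (21): (21 of them)
  2-simplices (14): (14 of them)

so the chain groups are C_0 ≅ Z^7, C_1 ≅ Z^21, C_2 ≅ Z^14.

∂_1: C_1 → C_0 maps an edge to its endpoints' difference, ∂[p,q] = q − p. For instance
  ∂[v_1,v_4] = [v_4] − [v_1].
This gives a 7×21 integer matrix of rank 6; reducing to Smith normal form yields diagonal entries (1,1,1,1,1,1).

∂_2: C_2 → C_1 acts by ∂[p,q,r] = [q,r] − [p,r] + [p,q]. For instance
  ∂[v_0,v_5,v_6] = [v_5,v_6] − [v_0,v_6] + [v_0,v_5],
  ∂[v_1,v_2,v_5] = [v_2,v_5] − [v_1,v_5] + [v_1,v_2].
As a 21×14 matrix over Z this has rank 13, with invariant factors (1,1,1,1,1,1,1,1,1,1,1,1,1).

From H_k ≅ ker(∂_k) / im(∂_{k+1}) we obtain:

  H_2: rank ker ∂_2 − rank ∂_3 = (14 − 13) − 0 = 1, and there is no ∂_3, so H_2 = Z.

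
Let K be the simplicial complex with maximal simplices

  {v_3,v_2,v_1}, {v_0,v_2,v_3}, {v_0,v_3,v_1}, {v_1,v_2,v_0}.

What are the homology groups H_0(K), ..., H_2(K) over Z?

H_0 ≅ Z,  H_1 = 0,  H_2 ≅ Z.

Order the vertices as v_0 < v_1 < v_2 < v_3. Listing each simplex with vertices in this order, K has dimension 2 with simplices:

  0-simplices (4): [v_0], [v_1], [v_2], [v_3]
  1-simplices (6): [v_0,v_1], [v_0,v_2], [v_0,v_3], [v_1,v_2], [v_1,v_3], [v_2,v_3]
  2-simplices (4): [v_0,v_1,v_2], [v_0,v_1,v_3], [v_0,v_2,v_3], [v_1,v_2,v_3]

so the chain groups are C_0 ≅ Z^4, C_1 ≅ Z^6, C_2 ≅ Z^4.

Boundary ∂_1: C_1 → C_0 sends each edge [p,q] (with p < q) to q − p. For instance
  ∂[v_1,v_2] = [v_2] − [v_1].
This gives a 4×6 integer matrix of rank 3; reducing to Smith normal form yields diagonal entries (1,1,1).

The boundary map ∂_2: C_2 → C_1 sends each 2-simplex [p,q,r] to [q,r] − [p,r] + [p,q]. For instance
  ∂[v_0,v_1,v_2] = [v_1,v_2] − [v_0,v_2] + [v_0,v_1],
  ∂[v_0,v_1,v_3] = [v_1,v_3] − [v_0,v_3] + [v_0,v_1].
As a 6×4 matrix over Z this has rank 3, with invariant factors (1,1,1).

From H_k ≅ ker(∂_k) / im(∂_{k+1}) we obtain:

  H_0: rank C_0 − rank ∂_1 = 4 − 3 = 1, and the invariant factors of ∂_1 are all 1, so H_0 ≅ Z.
  H_1: rank ker ∂_1 − rank ∂_2 = (6 − 3) − 3 = 0, and the invariant factors of ∂_2 are all 1, so H_1 ≅ 0.
  H_2: rank ker ∂_2 − rank ∂_3 = (4 − 3) − 0 = 1, and there is no ∂_3, so H_2 ≅ Z.

(K is a triangulation of the 2-sphere S^2.)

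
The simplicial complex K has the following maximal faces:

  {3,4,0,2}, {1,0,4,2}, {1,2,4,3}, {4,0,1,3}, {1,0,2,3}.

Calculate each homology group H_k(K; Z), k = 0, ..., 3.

Fix the vertex order 0 < 1 < 2 < 3 < 4 and write every simplex with vertices in increasing order. Then dim K = 3 and the simplices of K are:

  0-simplices (5): [0], [1], [2], [3], [4]
  1-simplices (10): [0,1], [0,2], [0,3], [0,4], [1,2], [1,3], [1,4], [2,3], [2,4], [3,4]
  2-simplices (10): [0,1,2], [0,1,3], [0,1,4], [0,2,3], [0,2,4], [0,3,4], [1,2,3], [1,2,4], [1,3,4], [2,3,4]
  3-simplices (5): [0,1,2,3], [0,1,2,4], [0,1,3,4], [0,2,3,4], [1,2,3,4]

so the chain groups are C_0 ≅ Z^5, C_1 ≅ Z^10, C_2 ≅ Z^10, C_3 ≅ Z^5.

The boundary map ∂_1: C_1 → C_0 maps an edge to its endpoints' difference, ∂[p,q] = q − p.
As a 5×10 matrix over Z this has rank 4, with invariant factors (1,1,1,1).

∂_2: C_2 → C_1 sends each 2-simplex [p,q,r] to [q,r] − [p,r] + [p,q]. For instance
  ∂[0,2,3] = [2,3] − [0,3] + [0,2],
  ∂[0,3,4] = [3,4] − [0,4] + [0,3].
The 10×10 boundary matrix has rank 6 and Smith normal form diag(1,1,1,1,1,1).

∂_3: C_3 → C_2 sends each 3-simplex σ to the alternating sum Σ_i (−1)^i (σ with its i-th vertex removed). For instance
  ∂[0,1,3,4] = [1,3,4] − [0,3,4] + [0,1,4] − [0,1,3],
  ∂[0,1,2,3] = [1,2,3] − [0,2,3] + [0,1,3] − [0,1,2].
This gives a 10×5 integer matrix of rank 4; reducing to Smith normal form yields diagonal entries (1,1,1,1).

Reading off H_k = ker ∂_k / im ∂_{k+1}:

  H_0: rank C_0 − rank ∂_1 = 5 − 4 = 1, and the invariant factors of ∂_1 are all 1, so H_0 ≅ Z.
  H_1: rank ker ∂_1 − rank ∂_2 = (10 − 4) − 6 = 0, and the invariant factors of ∂_2 are all 1, so H_1 ≅ 0.
  H_2: rank ker ∂_2 − rank ∂_3 = (10 − 6) − 4 = 0, and the invariant factors of ∂_3 are all 1, so H_2 ≅ 0.
  H_3: rank ker ∂_3 − rank ∂_4 = (5 − 4) − 0 = 1, and there is no ∂_4, so H_3 ≅ Z.

H_0 ≅ Z,  H_1 = 0,  H_2 = 0,  H_3 ≅ Z.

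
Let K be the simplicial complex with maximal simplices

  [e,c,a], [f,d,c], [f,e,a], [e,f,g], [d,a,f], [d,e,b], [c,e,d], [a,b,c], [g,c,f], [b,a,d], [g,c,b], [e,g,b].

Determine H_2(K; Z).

Take the total order a < b < c < d < e < f < g on the vertex set. Then K (dimension 2) consists of the simplices:

  0-simplices (7): a, b, c, d, e, f, g
  1-simplices (18): ab, ac, ad, ae, af, bc, bd, be, bg, cd, ce, cf, cg, de, df, ef, eg, fg
  2-simplices (12): abc, abd, ace, adf, aef, bcg, bde, beg, cde, cdf, cfg, efg

giving chain groups C_0 ≅ Z^7, C_1 ≅ Z^18, C_2 ≅ Z^12.

∂_1: C_1 → C_0 maps an edge to its endpoints' difference, ∂[p,q] = q − p.
The resulting 7×18 matrix has rank 6, and its Smith normal form has invariant factors (1,1,1,1,1,1).

Boundary ∂_2: C_2 → C_1 acts by ∂[p,q,r] = [q,r] − [p,r] + [p,q]. For instance
  ∂cfg = fg − cg + cf,
  ∂abd = bd − ad + ab.
As a 18×12 matrix over Z this has rank 12, with invariant factors (1,1,1,1,1,1,1,1,1,1,1,2).

Reading off H_k = ker ∂_k / im ∂_{k+1}:

  H_2: rank ker ∂_2 − rank ∂_3 = (12 − 12) − 0 = 0, and there is no ∂_3, so H_2 = 0.

(K is a triangulation of the real projective plane RP^2.)

H_2 ≅ 0.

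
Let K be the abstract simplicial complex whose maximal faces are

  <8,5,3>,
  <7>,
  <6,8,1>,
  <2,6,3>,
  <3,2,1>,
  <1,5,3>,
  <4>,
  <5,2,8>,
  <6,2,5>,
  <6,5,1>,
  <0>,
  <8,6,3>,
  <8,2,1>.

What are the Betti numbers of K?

Order the vertices as 0 < 1 < 2 < 3 < 4 < 5 < 6 < 7 < 8. Listing each simplex with vertices in this order, K has dimension 2 with simplices:

  0-simplices (9): [0], [1], [2], [3], [4], [5], [6], [7], [8]
  1-simplices (15): [1,2], [1,3], [1,5], [1,6], [1,8], [2,3], [2,5], [2,6], [2,8], [3,5], [3,6], [3,8], [5,6], [5,8], [6,8]
  2-simplices (10): [1,2,3], [1,2,8], [1,3,5], [1,5,6], [1,6,8], [2,3,6], [2,5,6], [2,5,8], [3,5,8], [3,6,8]

so the chain groups are C_0 ≅ Z^9, C_1 ≅ Z^15, C_2 ≅ Z^10.

Boundary ∂_1: C_1 → C_0 is given by ∂[p,q] = [q] − [p]. For instance
  ∂[1,5] = [5] − [1].
The resulting 9×15 matrix has rank 5, and its Smith normal form has invariant factors (1,1,1,1,1).

∂_2: C_2 → C_1 acts by ∂[p,q,r] = [q,r] − [p,r] + [p,q]. For instance
  ∂[2,5,8] = [5,8] − [2,8] + [2,5],
  ∂[1,3,5] = [3,5] − [1,5] + [1,3].
The resulting 15×10 matrix has rank 10, and its Smith normal form has invariant factors (1,1,1,1,1,1,1,1,1,2).

Computing H_k = (kernel of ∂_k) / (image of ∂_{k+1}):

  H_0: rank C_0 − rank ∂_1 = 9 − 5 = 4, and the invariant factors of ∂_1 are all 1, so H_0 ≅ Z^4.
  H_1: rank ker ∂_1 − rank ∂_2 = (15 − 5) − 10 = 0, and ∂_2 has invariant factor 2 > 1, so H_1 ≅ Z/2.
  H_2: rank ker ∂_2 − rank ∂_3 = (10 − 10) − 0 = 0, and there is no ∂_3, so H_2 ≅ 0.

As a check, the Euler characteristic is 9 − 15 + 10 = 4, which agrees with 4 − 0 + 0 = 4.
(K is a triangulation of the disjoint union of a set of 3 points and the real projective plane RP^2.)

Hence the Betti numbers are b_0 = 4, b_1 = 0, b_2 = 0.

b_0 = 4, b_1 = 0, b_2 = 0.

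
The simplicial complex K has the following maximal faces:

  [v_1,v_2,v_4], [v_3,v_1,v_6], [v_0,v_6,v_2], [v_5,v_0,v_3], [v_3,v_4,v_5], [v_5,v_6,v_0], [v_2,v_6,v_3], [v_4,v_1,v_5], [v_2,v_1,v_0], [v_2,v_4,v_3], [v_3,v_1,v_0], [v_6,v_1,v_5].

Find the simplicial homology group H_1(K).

H_1 ≅ Z/2Z.

We work with the vertex ordering v_0 < v_1 < v_2 < v_3 < v_4 < v_5 < v_6. The simplices of K, each written with vertices in increasing order, are:

  0-simplices (7): [v_0], [v_1], [v_2], [v_3], [v_4], [v_5], [v_6]
  1-simplices (18): (18 of them)
  2-simplices (12): (12 of them)

Hence C_0 ≅ Z^7, C_1 ≅ Z^18, C_2 ≅ Z^12.

Boundary ∂_1: C_1 → C_0 maps an edge to its endpoints' difference, ∂[p,q] = q − p. For instance
  ∂[v_2,v_6] = [v_6] − [v_2].
The 7×18 boundary matrix has rank 6 and Smith normal form diag(1,1,1,1,1,1).

The boundary map ∂_2: C_2 → C_1 sends each 2-simplex [p,q,r] to [q,r] − [p,r] + [p,q]. For instance
  ∂[v_1,v_2,v_4] = [v_2,v_4] − [v_1,v_4] + [v_1,v_2],
  ∂[v_2,v_3,v_4] = [v_3,v_4] − [v_2,v_4] + [v_2,v_3].
This gives a 18×12 integer matrix of rank 12; reducing to Smith normal form yields diagonal entries (1,1,1,1,1,1,1,1,1,1,1,2).

Reading off H_k = ker ∂_k / im ∂_{k+1}:

  H_1: rank ker ∂_1 − rank ∂_2 = (18 − 6) − 12 = 0, and ∂_2 has invariant factor 2 > 1, so H_1 ≅ Z/2Z.

(K is a triangulation of the real projective plane RP^2.)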